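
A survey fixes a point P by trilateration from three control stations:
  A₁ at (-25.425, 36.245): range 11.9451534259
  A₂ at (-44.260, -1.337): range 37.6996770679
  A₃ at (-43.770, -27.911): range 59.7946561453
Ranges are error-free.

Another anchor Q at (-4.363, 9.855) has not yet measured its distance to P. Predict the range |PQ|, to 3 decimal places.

21.872

eq1: (x + 25.425)² + (y − 36.245)² = 11.9451534259²
eq2: (x + 44.260)² + (y + 1.337)² = 37.6996770679²
eq3: (x + 43.770)² + (y + 27.911)² = 59.7946561453²
eq1−eq2, eq1−eq3 (x²,y² cancel):
  -37.670·x − 75.164·y = -1277.974442
  -36.690·x − 128.312·y = -2698.008042
det = -37.670·-128.312 − -75.164·-36.690 = 2075.745880
x = (-1277.974442·-128.312 − -75.164·-2698.008042) / 2075.745880 = -18.698638
y = (-37.670·-2698.008042 − -1277.974442·-36.690) / 2075.745880 = 26.373691
|P − Q| = √((-18.698638 − -4.363)² + (26.373691 − 9.855)²) = 21.871846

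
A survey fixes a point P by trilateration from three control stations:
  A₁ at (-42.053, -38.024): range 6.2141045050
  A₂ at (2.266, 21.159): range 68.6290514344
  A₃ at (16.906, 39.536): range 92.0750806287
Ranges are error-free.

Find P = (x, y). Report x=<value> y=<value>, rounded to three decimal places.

x=-36.338 y=-35.583

eq1: (x + 42.053)² + (y + 38.024)² = 6.2141045050²
eq2: (x − 2.266)² + (y − 21.159)² = 68.6290514344²
eq3: (x − 16.906)² + (y − 39.536)² = 92.0750806287²
eq1−eq2, eq1−eq3 (x²,y² cancel):
  88.638·x + 118.366·y = -7432.772954
  117.918·x + 155.120·y = -9804.576631
det = 88.638·155.120 − 118.366·117.918 = -207.955428
x = (-7432.772954·155.120 − 118.366·-9804.576631) / -207.955428 = -36.338445
y = (88.638·-9804.576631 − -7432.772954·117.918) / -207.955428 = -35.582903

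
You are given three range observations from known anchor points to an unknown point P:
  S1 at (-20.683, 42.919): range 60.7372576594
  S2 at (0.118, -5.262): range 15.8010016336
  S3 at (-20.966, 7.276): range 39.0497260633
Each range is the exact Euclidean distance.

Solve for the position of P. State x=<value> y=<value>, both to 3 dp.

x=15.916 y=-5.553

eq1: (x + 20.683)² + (y − 42.919)² = 60.7372576594²
eq2: (x − 0.118)² + (y + 5.262)² = 15.8010016336²
eq3: (x + 20.966)² + (y − 7.276)² = 39.0497260633²
eq3−eq2, eq3−eq1 (x²,y² cancel):
  42.168·x − 25.076·y = 810.398689
  0.566·x + 71.286·y = -386.819644
det = 42.168·71.286 − -25.076·0.566 = 3020.181064
x = (810.398689·71.286 − -25.076·-386.819644) / 3020.181064 = 15.916328
y = (42.168·-386.819644 − 810.398689·0.566) / 3020.181064 = -5.552679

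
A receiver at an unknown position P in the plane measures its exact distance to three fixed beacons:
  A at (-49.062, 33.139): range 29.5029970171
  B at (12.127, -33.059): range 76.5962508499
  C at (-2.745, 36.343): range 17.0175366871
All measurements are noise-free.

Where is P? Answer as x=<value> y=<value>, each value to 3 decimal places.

eq1: (x + 49.062)² + (y − 33.139)² = 29.5029970171²
eq2: (x − 12.127)² + (y + 33.059)² = 76.5962508499²
eq3: (x + 2.745)² + (y − 36.343)² = 17.0175366871²
eq3−eq1, eq3−eq2 (x²,y² cancel):
  -92.634·x − 6.408·y = 1596.094213
  29.744·x − 138.804·y = -5665.776153
det = -92.634·-138.804 − -6.408·29.744 = 13048.569288
x = (1596.094213·-138.804 − -6.408·-5665.776153) / 13048.569288 = -19.760830
y = (-92.634·-5665.776153 − 1596.094213·29.744) / 13048.569288 = 36.584032

x=-19.761 y=36.584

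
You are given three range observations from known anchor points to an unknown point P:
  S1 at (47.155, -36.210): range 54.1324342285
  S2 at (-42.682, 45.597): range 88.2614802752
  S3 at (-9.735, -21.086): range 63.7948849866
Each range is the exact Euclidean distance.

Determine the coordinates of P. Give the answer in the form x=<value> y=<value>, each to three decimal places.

eq1: (x − 47.155)² + (y + 36.210)² = 54.1324342285²
eq2: (x + 42.682)² + (y − 45.597)² = 88.2614802752²
eq3: (x + 9.735)² + (y + 21.086)² = 63.7948849866²
eq2−eq3, eq2−eq1 (x²,y² cancel):
  65.894·x − 133.366·y = 358.851638
  179.674·x − 163.614·y = 4493.687057
det = 65.894·-163.614 − -133.366·179.674 = 13181.221768
x = (358.851638·-163.614 − -133.366·4493.687057) / 13181.221768 = 41.012277
y = (65.894·4493.687057 − 358.851638·179.674) / 13181.221768 = 17.572780

x=41.012 y=17.573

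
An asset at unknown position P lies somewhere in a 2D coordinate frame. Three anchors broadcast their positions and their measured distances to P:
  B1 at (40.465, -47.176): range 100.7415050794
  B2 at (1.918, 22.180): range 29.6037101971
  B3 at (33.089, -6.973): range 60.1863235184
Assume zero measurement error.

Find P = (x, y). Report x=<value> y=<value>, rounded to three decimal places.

eq1: (x − 40.465)² + (y + 47.176)² = 100.7415050794²
eq2: (x − 1.918)² + (y − 22.180)² = 29.6037101971²
eq3: (x − 33.089)² + (y + 6.973)² = 60.1863235184²
eq3−eq1, eq3−eq2 (x²,y² cancel):
  14.752·x − 80.406·y = -3806.970756
  -62.342·x + 58.306·y = 2098.140355
det = 14.752·58.306 − -80.406·-62.342 = -4152.540740
x = (-3806.970756·58.306 − -80.406·2098.140355) / -4152.540740 = 12.827367
y = (14.752·2098.140355 − -3806.970756·-62.342) / -4152.540740 = 49.700272

x=12.827 y=49.700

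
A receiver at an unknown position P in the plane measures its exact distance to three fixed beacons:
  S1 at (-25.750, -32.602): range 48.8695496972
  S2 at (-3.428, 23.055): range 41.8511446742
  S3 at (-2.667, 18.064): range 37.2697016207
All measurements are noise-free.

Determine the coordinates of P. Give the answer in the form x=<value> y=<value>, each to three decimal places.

x=18.762 y=-12.429

eq1: (x + 25.750)² + (y + 32.602)² = 48.8695496972²
eq2: (x + 3.428)² + (y − 23.055)² = 41.8511446742²
eq3: (x + 2.667)² + (y − 18.064)² = 37.2697016207²
eq1−eq2, eq1−eq3 (x²,y² cancel):
  44.644·x + 111.314·y = -545.954118
  46.166·x + 101.332·y = -393.329690
det = 44.644·101.332 − 111.314·46.166 = -615.056316
x = (-545.954118·101.332 − 111.314·-393.329690) / -615.056316 = 18.761732
y = (44.644·-393.329690 − -545.954118·46.166) / -615.056316 = -12.429280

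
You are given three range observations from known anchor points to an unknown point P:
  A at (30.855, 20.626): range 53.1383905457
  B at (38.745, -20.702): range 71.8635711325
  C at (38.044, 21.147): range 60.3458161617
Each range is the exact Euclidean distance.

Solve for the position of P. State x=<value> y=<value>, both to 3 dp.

eq1: (x − 30.855)² + (y − 20.626)² = 53.1383905457²
eq2: (x − 38.745)² + (y + 20.702)² = 71.8635711325²
eq3: (x − 38.044)² + (y − 21.147)² = 60.3458161617²
eq3−eq2, eq3−eq1 (x²,y² cancel):
  1.402·x − 83.698·y = -1487.549044
  -14.378·x − 1.042·y = 300.850334
det = 1.402·-1.042 − -83.698·-14.378 = -1204.870728
x = (-1487.549044·-1.042 − -83.698·300.850334) / -1204.870728 = -22.185448
y = (1.402·300.850334 − -1487.549044·-14.378) / -1204.870728 = 17.401193

x=-22.185 y=17.401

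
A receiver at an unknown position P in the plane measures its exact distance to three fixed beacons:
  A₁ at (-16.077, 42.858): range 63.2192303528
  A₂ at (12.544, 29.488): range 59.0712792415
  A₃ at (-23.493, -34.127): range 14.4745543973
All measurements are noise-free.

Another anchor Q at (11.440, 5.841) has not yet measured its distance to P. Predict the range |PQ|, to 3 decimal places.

eq1: (x + 16.077)² + (y − 42.858)² = 63.2192303528²
eq2: (x − 12.544)² + (y − 29.488)² = 59.0712792415²
eq3: (x + 23.493)² + (y + 34.127)² = 14.4745543973²
eq3−eq1, eq3−eq2 (x²,y² cancel):
  14.832·x + 153.970·y = -3408.453446
  72.074·x + 127.230·y = -3969.582404
det = 14.832·127.230 − 153.970·72.074 = -9210.158420
x = (-3408.453446·127.230 − 153.970·-3969.582404) / -9210.158420 = -19.276441
y = (14.832·-3969.582404 − -3408.453446·72.074) / -9210.158420 = -20.280219
|P − Q| = √((-19.276441 − 11.440)² + (-20.280219 − 5.841)²) = 40.321431

40.321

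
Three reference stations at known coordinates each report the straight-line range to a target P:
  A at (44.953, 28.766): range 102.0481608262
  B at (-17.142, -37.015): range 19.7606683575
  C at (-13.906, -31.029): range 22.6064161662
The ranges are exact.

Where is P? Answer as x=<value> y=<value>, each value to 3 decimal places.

x=-36.444 y=-32.783

eq1: (x − 44.953)² + (y − 28.766)² = 102.0481608262²
eq2: (x + 17.142)² + (y + 37.015)² = 19.7606683575²
eq3: (x + 13.906)² + (y + 31.029)² = 22.6064161662²
eq3−eq1, eq3−eq2 (x²,y² cancel):
  117.718·x + 119.590·y = -8210.697788
  -6.472·x − 11.972·y = 628.348750
det = 117.718·-11.972 − 119.590·-6.472 = -635.333416
x = (-8210.697788·-11.972 − 119.590·628.348750) / -635.333416 = -36.444245
y = (117.718·628.348750 − -8210.697788·-6.472) / -635.333416 = -32.783294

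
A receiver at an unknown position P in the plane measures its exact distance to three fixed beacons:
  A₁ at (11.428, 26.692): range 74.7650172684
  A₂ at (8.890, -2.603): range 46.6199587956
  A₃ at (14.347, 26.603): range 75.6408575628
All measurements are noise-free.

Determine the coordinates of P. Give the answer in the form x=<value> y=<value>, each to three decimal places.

x=-11.842 y=-44.359

eq1: (x − 11.428)² + (y − 26.692)² = 74.7650172684²
eq2: (x − 8.890)² + (y + 2.603)² = 46.6199587956²
eq3: (x − 14.347)² + (y − 26.603)² = 75.6408575628²
eq3−eq2, eq3−eq1 (x²,y² cancel):
  -10.914·x − 58.412·y = 2720.370466
  -5.838·x + 0.178·y = 61.237556
det = -10.914·0.178 − -58.412·-5.838 = -342.951948
x = (2720.370466·0.178 − -58.412·61.237556) / -342.951948 = -11.841991
y = (-10.914·61.237556 − 2720.370466·-5.838) / -342.951948 = -44.359498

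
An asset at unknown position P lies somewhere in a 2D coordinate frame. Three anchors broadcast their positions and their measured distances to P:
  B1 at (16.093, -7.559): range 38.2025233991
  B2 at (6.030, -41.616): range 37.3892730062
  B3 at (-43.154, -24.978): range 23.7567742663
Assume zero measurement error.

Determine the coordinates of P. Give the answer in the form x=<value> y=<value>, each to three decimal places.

eq1: (x − 16.093)² + (y + 7.559)² = 38.2025233991²
eq2: (x − 6.030)² + (y + 41.616)² = 37.3892730062²
eq3: (x + 43.154)² + (y + 24.978)² = 23.7567742663²
eq2−eq3, eq2−eq1 (x²,y² cancel):
  -98.368·x + 33.276·y = 1551.489256
  20.126·x + 68.114·y = -1513.604284
det = -98.368·68.114 − 33.276·20.126 = -7369.950728
x = (1551.489256·68.114 − 33.276·-1513.604284) / -7369.950728 = -21.173118
y = (-98.368·-1513.604284 − 1551.489256·20.126) / -7369.950728 = -15.965501

x=-21.173 y=-15.966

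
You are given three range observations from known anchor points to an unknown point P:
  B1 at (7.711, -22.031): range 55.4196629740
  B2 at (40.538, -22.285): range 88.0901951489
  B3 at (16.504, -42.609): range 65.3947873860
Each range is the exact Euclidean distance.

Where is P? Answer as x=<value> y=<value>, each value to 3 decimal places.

x=-47.337 y=-28.438

eq1: (x − 7.711)² + (y + 22.031)² = 55.4196629740²
eq2: (x − 40.538)² + (y + 22.285)² = 88.0901951489²
eq3: (x − 16.504)² + (y + 42.609)² = 65.3947873860²
eq3−eq2, eq3−eq1 (x²,y² cancel):
  48.068·x + 40.648·y = -3431.362492
  -17.586·x + 41.156·y = -337.945242
det = 48.068·41.156 − 40.648·-17.586 = 2693.122336
x = (-3431.362492·41.156 − 40.648·-337.945242) / 2693.122336 = -47.337009
y = (48.068·-337.945242 − -3431.362492·-17.586) / 2693.122336 = -28.438475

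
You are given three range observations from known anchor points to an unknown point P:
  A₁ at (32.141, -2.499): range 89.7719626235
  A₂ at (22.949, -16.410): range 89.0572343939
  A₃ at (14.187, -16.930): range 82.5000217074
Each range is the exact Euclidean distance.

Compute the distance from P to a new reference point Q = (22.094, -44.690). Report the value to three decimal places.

107.680

eq1: (x − 32.141)² + (y + 2.499)² = 89.7719626235²
eq2: (x − 22.949)² + (y + 16.410)² = 89.0572343939²
eq3: (x − 14.187)² + (y + 16.930)² = 82.5000217074²
eq3−eq2, eq3−eq1 (x²,y² cancel):
  17.524·x + 1.040·y = -816.888584
  35.908·x + 28.862·y = -701.358679
det = 17.524·28.862 − 1.040·35.908 = 468.433368
x = (-816.888584·28.862 − 1.040·-701.358679) / 468.433368 = -48.774547
y = (17.524·-701.358679 − -816.888584·35.908) / 468.433368 = 36.381323
|P − Q| = √((-48.774547 − 22.094)² + (36.381323 − -44.690)²) = 107.679666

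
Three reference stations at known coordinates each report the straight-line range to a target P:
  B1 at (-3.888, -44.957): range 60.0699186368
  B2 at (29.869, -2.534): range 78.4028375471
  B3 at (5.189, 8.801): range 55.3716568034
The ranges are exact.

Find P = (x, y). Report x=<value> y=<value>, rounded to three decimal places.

x=-48.503 y=-4.734

eq1: (x + 3.888)² + (y + 44.957)² = 60.0699186368²
eq2: (x − 29.869)² + (y + 2.534)² = 78.4028375471²
eq3: (x − 5.189)² + (y − 8.801)² = 55.3716568034²
eq1−eq3, eq1−eq2 (x²,y² cancel):
  18.154·x + 107.516·y = -1389.490323
  67.514·x + 84.846·y = -3676.279886
det = 18.154·84.846 − 107.516·67.514 = -5718.540940
x = (-1389.490323·84.846 − 107.516·-3676.279886) / -5718.540940 = -48.502969
y = (18.154·-3676.279886 − -1389.490323·67.514) / -5718.540940 = -4.733876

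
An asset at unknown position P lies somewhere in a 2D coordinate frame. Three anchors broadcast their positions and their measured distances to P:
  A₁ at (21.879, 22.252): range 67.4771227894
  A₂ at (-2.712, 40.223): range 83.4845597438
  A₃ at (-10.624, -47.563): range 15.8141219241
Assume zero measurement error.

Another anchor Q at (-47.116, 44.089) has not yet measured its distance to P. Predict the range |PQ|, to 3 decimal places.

eq1: (x − 21.879)² + (y − 22.252)² = 67.4771227894²
eq2: (x + 2.712)² + (y − 40.223)² = 83.4845597438²
eq3: (x + 10.624)² + (y + 47.563)² = 15.8141219241²
eq3−eq2, eq3−eq1 (x²,y² cancel):
  15.824·x + 175.572·y = -7469.448935
  65.006·x + 139.630·y = -5704.341848
det = 15.824·139.630 − 175.572·65.006 = -9203.728312
x = (-7469.448935·139.630 − 175.572·-5704.341848) / -9203.728312 = 4.502137
y = (15.824·-5704.341848 − -7469.448935·65.006) / -9203.728312 = -42.949279
|P − Q| = √((4.502137 − -47.116)² + (-42.949279 − 44.089)²) = 101.193350

101.193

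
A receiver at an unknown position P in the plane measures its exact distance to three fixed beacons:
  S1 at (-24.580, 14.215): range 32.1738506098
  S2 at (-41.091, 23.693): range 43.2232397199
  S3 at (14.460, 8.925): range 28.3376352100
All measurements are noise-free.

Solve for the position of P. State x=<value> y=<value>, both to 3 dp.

eq1: (x + 24.580)² + (y − 14.215)² = 32.1738506098²
eq2: (x + 41.091)² + (y − 23.693)² = 43.2232397199²
eq3: (x − 14.460)² + (y − 8.925)² = 28.3376352100²
eq3−eq2, eq3−eq1 (x²,y² cancel):
  -111.102·x + 29.536·y = 895.854422
  -78.080·x + 10.580·y = 285.360306
det = -111.102·10.580 − 29.536·-78.080 = 1130.711720
x = (895.854422·10.580 − 29.536·285.360306) / 1130.711720 = 0.928387
y = (-111.102·285.360306 − 895.854422·-78.080) / 1130.711720 = 33.823133

x=0.928 y=33.823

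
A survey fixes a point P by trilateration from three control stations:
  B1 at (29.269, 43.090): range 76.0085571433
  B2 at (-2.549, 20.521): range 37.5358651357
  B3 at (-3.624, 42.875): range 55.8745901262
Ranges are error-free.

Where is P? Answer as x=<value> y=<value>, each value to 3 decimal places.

eq1: (x − 29.269)² + (y − 43.090)² = 76.0085571433²
eq2: (x + 2.549)² + (y − 20.521)² = 37.5358651357²
eq3: (x + 3.624)² + (y − 42.875)² = 55.8745901262²
eq3−eq1, eq3−eq2 (x²,y² cancel):
  65.786·x + 0.430·y = -1793.307477
  2.150·x − 44.708·y = 289.238491
det = 65.786·-44.708 − 0.430·2.150 = -2942.084988
x = (-1793.307477·-44.708 − 0.430·289.238491) / -2942.084988 = -27.208873
y = (65.786·289.238491 − -1793.307477·2.150) / -2942.084988 = -7.777972

x=-27.209 y=-7.778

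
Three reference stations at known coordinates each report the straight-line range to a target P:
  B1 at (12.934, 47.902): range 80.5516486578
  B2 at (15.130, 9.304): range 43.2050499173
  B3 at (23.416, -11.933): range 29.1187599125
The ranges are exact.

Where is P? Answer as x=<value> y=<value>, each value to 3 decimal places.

eq1: (x − 12.934)² + (y − 47.902)² = 80.5516486578²
eq2: (x − 15.130)² + (y − 9.304)² = 43.2050499173²
eq3: (x − 23.416)² + (y + 11.933)² = 29.1187599125²
eq1−eq2, eq1−eq3 (x²,y² cancel):
  4.392·x − 77.196·y = 2475.483119
  20.964·x − 119.670·y = 3869.481508
det = 4.392·-119.670 − -77.196·20.964 = 1092.746304
x = (2475.483119·-119.670 − -77.196·3869.481508) / 1092.746304 = 2.258008
y = (4.392·3869.481508 − 2475.483119·20.964) / 1092.746304 = -31.939038

x=2.258 y=-31.939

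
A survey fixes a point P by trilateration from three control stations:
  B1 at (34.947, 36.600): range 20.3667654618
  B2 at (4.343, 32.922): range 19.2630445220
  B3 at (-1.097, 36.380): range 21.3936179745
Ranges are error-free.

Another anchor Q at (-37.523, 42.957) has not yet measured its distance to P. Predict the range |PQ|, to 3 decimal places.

55.129

eq1: (x − 34.947)² + (y − 36.600)² = 20.3667654618²
eq2: (x − 4.343)² + (y − 32.922)² = 19.2630445220²
eq3: (x + 1.097)² + (y − 36.380)² = 21.3936179745²
eq1−eq2, eq1−eq3 (x²,y² cancel):
  -61.208·x − 7.356·y = -1414.392825
  -72.088·x − 0.440·y = -1279.026755
det = -61.208·-0.440 − -7.356·-72.088 = -503.347808
x = (-1414.392825·-0.440 − -7.356·-1279.026755) / -503.347808 = 17.455501
y = (-61.208·-1279.026755 − -1414.392825·-72.088) / -503.347808 = 47.033244
|P − Q| = √((17.455501 − -37.523)² + (47.033244 − 42.957)²) = 55.129405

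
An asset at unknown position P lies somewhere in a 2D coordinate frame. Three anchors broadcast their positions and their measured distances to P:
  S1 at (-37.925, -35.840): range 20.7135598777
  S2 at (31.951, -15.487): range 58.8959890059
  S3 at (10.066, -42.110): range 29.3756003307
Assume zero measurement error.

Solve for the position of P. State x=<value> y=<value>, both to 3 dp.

eq1: (x + 37.925)² + (y + 35.840)² = 20.7135598777²
eq2: (x − 31.951)² + (y + 15.487)² = 58.8959890059²
eq3: (x − 10.066)² + (y + 42.110)² = 29.3756003307²
eq2−eq3, eq2−eq1 (x²,y² cancel):
  -43.770·x − 53.246·y = 3219.674512
  -139.752·x − 40.706·y = 4501.783613
det = -43.770·-40.706 − -53.246·-139.752 = -5659.533372
x = (3219.674512·-40.706 − -53.246·4501.783613) / -5659.533372 = -19.196265
y = (-43.770·4501.783613 − 3219.674512·-139.752) / -5659.533372 = -44.687939

x=-19.196 y=-44.688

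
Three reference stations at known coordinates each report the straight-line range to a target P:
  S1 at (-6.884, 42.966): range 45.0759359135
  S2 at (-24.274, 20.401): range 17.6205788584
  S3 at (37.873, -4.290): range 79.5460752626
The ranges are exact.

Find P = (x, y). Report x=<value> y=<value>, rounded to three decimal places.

eq1: (x + 6.884)² + (y − 42.966)² = 45.0759359135²
eq2: (x + 24.274)² + (y − 20.401)² = 17.6205788584²
eq3: (x − 37.873)² + (y + 4.290)² = 79.5460752626²
eq1−eq2, eq1−eq3 (x²,y² cancel):
  -34.780·x − 45.130·y = 833.316464
  89.514·x − 94.512·y = -4736.436474
det = -34.780·-94.512 − -45.130·89.514 = 7326.894180
x = (833.316464·-94.512 − -45.130·-4736.436474) / 7326.894180 = -39.923299
y = (-34.780·-4736.436474 − 833.316464·89.514) / 7326.894180 = 12.302589

x=-39.923 y=12.303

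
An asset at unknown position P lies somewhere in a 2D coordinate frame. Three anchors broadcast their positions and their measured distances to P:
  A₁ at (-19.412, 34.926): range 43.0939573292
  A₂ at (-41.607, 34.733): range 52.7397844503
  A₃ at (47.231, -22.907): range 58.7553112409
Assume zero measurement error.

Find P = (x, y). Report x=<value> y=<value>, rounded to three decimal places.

x=-9.322 y=-6.970

eq1: (x + 19.412)² + (y − 34.926)² = 43.0939573292²
eq2: (x + 41.607)² + (y − 34.733)² = 52.7397844503²
eq3: (x − 47.231)² + (y + 22.907)² = 58.7553112409²
eq3−eq2, eq3−eq1 (x²,y² cancel):
  -177.676·x + 115.280·y = 852.727463
  -133.286·x + 115.666·y = 436.250651
det = -177.676·115.666 − 115.280·-133.286 = -5185.862136
x = (852.727463·115.666 − 115.280·436.250651) / -5185.862136 = -9.321613
y = (-177.676·436.250651 − 852.727463·-133.286) / -5185.862136 = -6.969981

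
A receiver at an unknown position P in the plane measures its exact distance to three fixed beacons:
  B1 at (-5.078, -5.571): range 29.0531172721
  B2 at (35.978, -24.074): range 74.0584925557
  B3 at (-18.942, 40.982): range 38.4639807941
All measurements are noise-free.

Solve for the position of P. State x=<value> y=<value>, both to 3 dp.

x=-32.190 y=4.871

eq1: (x + 5.078)² + (y + 5.571)² = 29.0531172721²
eq2: (x − 35.978)² + (y + 24.074)² = 74.0584925557²
eq3: (x + 18.942)² + (y − 40.982)² = 38.4639807941²
eq2−eq3, eq2−eq1 (x²,y² cancel):
  -109.840·x + 130.112·y = 4169.532229
  -82.112·x + 37.006·y = 2823.424861
det = -109.840·37.006 − 130.112·-82.112 = 6619.017504
x = (4169.532229·37.006 − 130.112·2823.424861) / 6619.017504 = -32.189633
y = (-109.840·2823.424861 − 4169.532229·-82.112) / 6619.017504 = 4.871364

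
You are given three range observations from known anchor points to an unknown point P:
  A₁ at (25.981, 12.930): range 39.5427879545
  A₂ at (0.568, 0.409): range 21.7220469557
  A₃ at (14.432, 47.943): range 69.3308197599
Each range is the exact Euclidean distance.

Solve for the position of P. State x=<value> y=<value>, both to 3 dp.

x=5.321 y=-20.787

eq1: (x − 25.981)² + (y − 12.930)² = 39.5427879545²
eq2: (x − 0.568)² + (y − 0.409)² = 21.7220469557²
eq3: (x − 14.432)² + (y − 47.943)² = 69.3308197599²
eq3−eq2, eq3−eq1 (x²,y² cancel):
  -27.728·x − 95.068·y = 1828.591277
  23.098·x − 70.026·y = 1578.513877
det = -27.728·-70.026 − -95.068·23.098 = 4137.561592
x = (1828.591277·-70.026 − -95.068·1578.513877) / 4137.561592 = 5.321304
y = (-27.728·1578.513877 − 1828.591277·23.098) / 4137.561592 = -20.786599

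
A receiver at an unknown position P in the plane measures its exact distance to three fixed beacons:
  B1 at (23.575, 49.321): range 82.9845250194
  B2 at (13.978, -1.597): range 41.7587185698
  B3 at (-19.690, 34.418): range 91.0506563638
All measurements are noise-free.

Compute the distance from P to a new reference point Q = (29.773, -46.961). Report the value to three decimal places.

20.755

eq1: (x − 23.575)² + (y − 49.321)² = 82.9845250194²
eq2: (x − 13.978)² + (y + 1.597)² = 41.7587185698²
eq3: (x + 19.690)² + (y − 34.418)² = 91.0506563638²
eq2−eq1, eq2−eq3 (x²,y² cancel):
  19.194·x + 101.836·y = -2352.234043
  -67.336·x + 72.030·y = -5172.071517
det = 19.194·72.030 − 101.836·-67.336 = 8239.772716
x = (-2352.234043·72.030 − 101.836·-5172.071517) / 8239.772716 = 43.359407
y = (19.194·-5172.071517 − -2352.234043·-67.336) / 8239.772716 = -31.270616
|P − Q| = √((43.359407 − 29.773)² + (-31.270616 − -46.961)²) = 20.755206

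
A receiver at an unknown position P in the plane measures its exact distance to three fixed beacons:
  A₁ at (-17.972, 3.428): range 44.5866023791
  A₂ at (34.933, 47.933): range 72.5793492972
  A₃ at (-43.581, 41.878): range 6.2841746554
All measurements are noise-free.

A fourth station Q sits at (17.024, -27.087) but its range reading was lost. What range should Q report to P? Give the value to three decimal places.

89.204

eq1: (x + 17.972)² + (y − 3.428)² = 44.5866023791²
eq2: (x − 34.933)² + (y − 47.933)² = 72.5793492972²
eq3: (x + 43.581)² + (y − 41.878)² = 6.2841746554²
eq2−eq1, eq2−eq3 (x²,y² cancel):
  -105.810·x − 89.010·y = 96.653823
  -157.028·x − 12.110·y = 5363.454560
det = -105.810·-12.110 − -89.010·-157.028 = -12695.703180
x = (96.653823·-12.110 − -89.010·5363.454560) / -12695.703180 = -37.511165
y = (-105.810·5363.454560 − 96.653823·-157.028) / -12695.703180 = 43.505252
|P − Q| = √((-37.511165 − 17.024)² + (43.505252 − -27.087)²) = 89.203981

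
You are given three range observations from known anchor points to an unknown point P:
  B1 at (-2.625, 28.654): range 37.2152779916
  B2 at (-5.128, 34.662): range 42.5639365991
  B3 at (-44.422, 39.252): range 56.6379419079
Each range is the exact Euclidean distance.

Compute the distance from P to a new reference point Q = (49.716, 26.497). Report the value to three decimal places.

eq1: (x + 2.625)² + (y − 28.654)² = 37.2152779916²
eq2: (x + 5.128)² + (y − 34.662)² = 42.5639365991²
eq3: (x + 44.422)² + (y − 39.252)² = 56.6379419079²
eq1−eq3, eq1−eq2 (x²,y² cancel):
  -83.594·x + 21.196·y = 863.211699
  -5.006·x + 12.016·y = -26.903496
det = -83.594·12.016 − 21.196·-5.006 = -898.358328
x = (863.211699·12.016 − 21.196·-26.903496) / -898.358328 = -12.180661
y = (-83.594·-26.903496 − 863.211699·-5.006) / -898.358328 = -7.313572
|P − Q| = √((-12.180661 − 49.716)² + (-7.313572 − 26.497)²) = 70.529082

70.529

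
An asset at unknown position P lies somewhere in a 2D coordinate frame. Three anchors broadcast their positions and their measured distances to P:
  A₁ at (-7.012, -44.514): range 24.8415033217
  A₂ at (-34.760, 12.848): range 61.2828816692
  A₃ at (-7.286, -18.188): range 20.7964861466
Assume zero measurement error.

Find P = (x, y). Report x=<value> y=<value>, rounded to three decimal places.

eq1: (x + 7.012)² + (y + 44.514)² = 24.8415033217²
eq2: (x + 34.760)² + (y − 12.848)² = 61.2828816692²
eq3: (x + 7.286)² + (y + 18.188)² = 20.7964861466²
eq3−eq1, eq3−eq2 (x²,y² cancel):
  0.548·x − 52.652·y = 1462.168749
  -54.948·x + 62.072·y = -2333.658186
det = 0.548·62.072 − -52.652·-54.948 = -2859.106640
x = (1462.168749·62.072 − -52.652·-2333.658186) / -2859.106640 = 11.231492
y = (0.548·-2333.658186 − 1462.168749·-54.948) / -2859.106640 = -27.653534

x=11.231 y=-27.654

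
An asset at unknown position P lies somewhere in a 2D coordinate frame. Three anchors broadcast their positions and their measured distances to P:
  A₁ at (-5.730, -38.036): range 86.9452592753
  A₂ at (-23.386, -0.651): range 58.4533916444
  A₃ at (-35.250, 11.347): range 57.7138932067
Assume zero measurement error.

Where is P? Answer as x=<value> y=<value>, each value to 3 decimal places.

eq1: (x + 5.730)² + (y + 38.036)² = 86.9452592753²
eq2: (x + 23.386)² + (y + 0.651)² = 58.4533916444²
eq3: (x + 35.250)² + (y − 11.347)² = 57.7138932067²
eq3−eq2, eq3−eq1 (x²,y² cancel):
  23.728·x − 23.996·y = -909.893638
  59.040·x − 98.766·y = -4120.331354
det = 23.728·-98.766 − -23.996·59.040 = -926.795808
x = (-909.893638·-98.766 − -23.996·-4120.331354) / -926.795808 = 9.716181
y = (23.728·-4120.331354 − -909.893638·59.040) / -926.795808 = 47.526221

x=9.716 y=47.526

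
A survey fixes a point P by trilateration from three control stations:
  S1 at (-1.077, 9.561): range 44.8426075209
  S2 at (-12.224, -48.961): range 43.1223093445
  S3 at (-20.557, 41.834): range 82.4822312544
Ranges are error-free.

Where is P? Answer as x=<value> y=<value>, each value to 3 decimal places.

eq1: (x + 1.077)² + (y − 9.561)² = 44.8426075209²
eq2: (x + 12.224)² + (y + 48.961)² = 43.1223093445²
eq3: (x + 20.557)² + (y − 41.834)² = 82.4822312544²
eq2−eq3, eq2−eq1 (x²,y² cancel):
  -16.666·x + 181.590·y = -5317.716802
  22.294·x + 117.044·y = -2605.358933
det = -16.666·117.044 − 181.590·22.294 = -5999.022764
x = (-5317.716802·117.044 − 181.590·-2605.358933) / -5999.022764 = 24.887340
y = (-16.666·-2605.358933 − -5317.716802·22.294) / -5999.022764 = -27.000079

x=24.887 y=-27.000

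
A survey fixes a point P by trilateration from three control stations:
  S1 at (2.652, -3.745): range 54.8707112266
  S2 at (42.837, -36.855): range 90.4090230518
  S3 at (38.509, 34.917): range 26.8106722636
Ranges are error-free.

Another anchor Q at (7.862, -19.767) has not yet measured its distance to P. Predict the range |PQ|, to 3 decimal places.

eq1: (x − 2.652)² + (y + 3.745)² = 54.8707112266²
eq2: (x − 42.837)² + (y + 36.855)² = 90.4090230518²
eq3: (x − 38.509)² + (y − 34.917)² = 26.8106722636²
eq3−eq1, eq3−eq2 (x²,y² cancel):
  -71.714·x − 77.324·y = -4973.064644
  8.656·x − 143.544·y = -6963.819678
det = -71.714·-143.544 − -77.324·8.656 = 10963.430960
x = (-4973.064644·-143.544 − -77.324·-6963.819678) / 10963.430960 = 15.997109
y = (-71.714·-6963.819678 − -4973.064644·8.656) / 10963.430960 = 49.478144
|P − Q| = √((15.997109 − 7.862)² + (49.478144 − -19.767)²) = 69.721373

69.721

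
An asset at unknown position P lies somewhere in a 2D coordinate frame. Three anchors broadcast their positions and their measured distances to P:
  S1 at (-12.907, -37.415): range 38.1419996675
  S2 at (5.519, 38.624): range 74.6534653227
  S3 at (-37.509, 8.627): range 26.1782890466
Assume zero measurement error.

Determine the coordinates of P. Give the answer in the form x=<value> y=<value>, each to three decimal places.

eq1: (x + 12.907)² + (y + 37.415)² = 38.1419996675²
eq2: (x − 5.519)² + (y − 38.624)² = 74.6534653227²
eq3: (x + 37.509)² + (y − 8.627)² = 26.1782890466²
eq2−eq3, eq2−eq1 (x²,y² cancel):
  -86.056·x − 59.994·y = 4846.914540
  -36.852·x − 152.078·y = 4162.527883
det = -86.056·-152.078 − -59.994·-36.852 = 10876.325480
x = (4846.914540·-152.078 − -59.994·4162.527883) / 10876.325480 = -44.811308
y = (-86.056·4162.527883 − 4846.914540·-36.852) / 10876.325480 = -16.512195

x=-44.811 y=-16.512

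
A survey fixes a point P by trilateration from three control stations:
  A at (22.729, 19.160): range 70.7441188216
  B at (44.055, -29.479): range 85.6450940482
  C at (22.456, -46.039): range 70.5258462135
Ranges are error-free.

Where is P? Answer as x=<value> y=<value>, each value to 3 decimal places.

eq1: (x − 22.729)² + (y − 19.160)² = 70.7441188216²
eq2: (x − 44.055)² + (y + 29.479)² = 85.6450940482²
eq3: (x − 22.456)² + (y + 46.039)² = 70.5258462135²
eq2−eq1, eq2−eq3 (x²,y² cancel):
  -42.652·x + 97.278·y = 404.210362
  -43.198·x − 33.120·y = 2175.194141
det = -42.652·-33.120 − 97.278·-43.198 = 5614.849284
x = (404.210362·-33.120 − 97.278·2175.194141) / 5614.849284 = -40.069817
y = (-42.652·2175.194141 − 404.210362·-43.198) / 5614.849284 = -13.413593

x=-40.070 y=-13.414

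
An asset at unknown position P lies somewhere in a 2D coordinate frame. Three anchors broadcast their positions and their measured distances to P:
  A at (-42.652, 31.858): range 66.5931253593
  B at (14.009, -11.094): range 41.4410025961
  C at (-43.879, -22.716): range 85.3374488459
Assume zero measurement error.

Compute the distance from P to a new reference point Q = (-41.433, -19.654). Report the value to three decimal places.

81.539

eq1: (x + 42.652)² + (y − 31.858)² = 66.5931253593²
eq2: (x − 14.009)² + (y + 11.094)² = 41.4410025961²
eq3: (x + 43.879)² + (y + 22.716)² = 85.3374488459²
eq3−eq1, eq3−eq2 (x²,y² cancel):
  2.454·x + 109.148·y = 3240.577801
  115.776·x + 23.244·y = 3443.069099
det = 2.454·23.244 − 109.148·115.776 = -12579.678072
x = (3240.577801·23.244 − 109.148·3443.069099) / -12579.678072 = 23.886153
y = (2.454·3443.069099 − 3240.577801·115.776) / -12579.678072 = 29.152721
|P − Q| = √((23.886153 − -41.433)² + (29.152721 − -19.654)²) = 81.539486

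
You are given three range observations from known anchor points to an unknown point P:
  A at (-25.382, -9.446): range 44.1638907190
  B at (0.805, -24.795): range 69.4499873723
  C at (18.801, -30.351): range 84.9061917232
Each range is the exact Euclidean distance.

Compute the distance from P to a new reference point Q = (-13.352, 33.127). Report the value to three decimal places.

eq1: (x + 25.382)² + (y + 9.446)² = 44.1638907190²
eq2: (x − 0.805)² + (y + 24.795)² = 69.4499873723²
eq3: (x − 18.801)² + (y + 30.351)² = 84.9061917232²
eq2−eq3, eq2−eq1 (x²,y² cancel):
  35.992·x − 11.112·y = -1726.539895
  -52.374·x + 30.698·y = 2990.884293
det = 35.992·30.698 − -11.112·-52.374 = 522.902528
x = (-1726.539895·30.698 − -11.112·2990.884293) / 522.902528 = -37.801721
y = (35.992·2990.884293 − -1726.539895·-52.374) / 522.902528 = 32.935597
|P − Q| = √((-37.801721 − -13.352)² + (32.935597 − 33.127)²) = 24.450470

24.450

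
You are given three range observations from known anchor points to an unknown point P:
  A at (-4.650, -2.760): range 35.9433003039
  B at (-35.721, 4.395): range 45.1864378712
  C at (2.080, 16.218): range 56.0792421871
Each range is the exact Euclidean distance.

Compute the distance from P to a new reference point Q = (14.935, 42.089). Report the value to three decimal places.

84.833

eq1: (x + 4.650)² + (y + 2.760)² = 35.9433003039²
eq2: (x + 35.721)² + (y − 4.395)² = 45.1864378712²
eq3: (x − 2.080)² + (y − 16.218)² = 56.0792421871²
eq1−eq2, eq1−eq3 (x²,y² cancel):
  -62.142·x + 14.310·y = 516.172435
  13.460·x + 37.956·y = -1614.850744
det = -62.142·37.956 − 14.310·13.460 = -2551.274352
x = (516.172435·37.956 − 14.310·-1614.850744) / -2551.274352 = -16.736873
y = (-62.142·-1614.850744 − 516.172435·13.460) / -2551.274352 = -36.610086
|P − Q| = √((-16.736873 − 14.935)² + (-36.610086 − 42.089)²) = 84.833093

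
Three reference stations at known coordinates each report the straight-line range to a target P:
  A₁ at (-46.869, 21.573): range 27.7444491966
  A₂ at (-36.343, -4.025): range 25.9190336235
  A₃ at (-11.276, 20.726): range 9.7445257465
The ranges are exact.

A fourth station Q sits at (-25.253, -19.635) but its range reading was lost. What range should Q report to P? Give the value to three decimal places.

eq1: (x + 46.869)² + (y − 21.573)² = 27.7444491966²
eq2: (x + 36.343)² + (y + 4.025)² = 25.9190336235²
eq3: (x + 11.276)² + (y − 20.726)² = 9.7445257465²
eq2−eq1, eq2−eq3 (x²,y² cancel):
  -21.052·x + 51.196·y = 1227.125059
  50.134·x + 49.502·y = -203.458500
det = -21.052·49.502 − 51.196·50.134 = -3608.776368
x = (1227.125059·49.502 − 51.196·-203.458500) / -3608.776368 = -19.718985
y = (-21.052·-203.458500 − 1227.125059·50.134) / -3608.776368 = 15.860633
|P − Q| = √((-19.718985 − -25.253)² + (15.860633 − -19.635)²) = 35.924439

35.924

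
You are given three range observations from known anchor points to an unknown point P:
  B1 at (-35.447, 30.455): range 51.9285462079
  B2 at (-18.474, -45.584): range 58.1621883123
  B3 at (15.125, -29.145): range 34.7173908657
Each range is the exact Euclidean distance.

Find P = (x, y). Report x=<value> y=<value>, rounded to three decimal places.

eq1: (x + 35.447)² + (y − 30.455)² = 51.9285462079²
eq2: (x + 18.474)² + (y + 45.584)² = 58.1621883123²
eq3: (x − 15.125)² + (y + 29.145)² = 34.7173908657²
eq1−eq2, eq1−eq3 (x²,y² cancel):
  33.946·x − 152.078·y = -451.073340
  101.144·x − 119.200·y = 385.476499
det = 33.946·-119.200 − -152.078·101.144 = 11335.414032
x = (-451.073340·-119.200 − -152.078·385.476499) / 11335.414032 = 9.914983
y = (33.946·385.476499 − -451.073340·101.144) / 11335.414032 = 5.179233

x=9.915 y=5.179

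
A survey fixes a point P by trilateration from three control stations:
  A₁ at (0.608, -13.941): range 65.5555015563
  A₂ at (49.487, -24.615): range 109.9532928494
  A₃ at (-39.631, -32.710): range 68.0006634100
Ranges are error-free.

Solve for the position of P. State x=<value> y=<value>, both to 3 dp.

eq1: (x − 0.608)² + (y + 13.941)² = 65.5555015563²
eq2: (x − 49.487)² + (y + 24.615)² = 109.9532928494²
eq3: (x + 39.631)² + (y + 32.710)² = 68.0006634100²
eq2−eq1, eq2−eq3 (x²,y² cancel):
  -97.758·x + 21.348·y = 4932.062575
  -178.236·x − 16.190·y = 7051.335251
det = -97.758·-16.190 − 21.348·-178.236 = 5387.684148
x = (4932.062575·-16.190 − 21.348·7051.335251) / 5387.684148 = -42.760858
y = (-97.758·7051.335251 − 4932.062575·-178.236) / 5387.684148 = 35.218596

x=-42.761 y=35.219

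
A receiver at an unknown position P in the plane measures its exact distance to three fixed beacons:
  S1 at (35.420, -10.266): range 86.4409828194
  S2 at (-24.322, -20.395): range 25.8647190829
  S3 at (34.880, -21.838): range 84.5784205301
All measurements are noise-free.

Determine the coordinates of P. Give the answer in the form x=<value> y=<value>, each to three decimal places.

eq1: (x − 35.420)² + (y + 10.266)² = 86.4409828194²
eq2: (x + 24.322)² + (y + 20.395)² = 25.8647190829²
eq3: (x − 34.880)² + (y + 21.838)² = 84.5784205301²
eq3−eq1, eq3−eq2 (x²,y² cancel):
  1.080·x + 23.144·y = -652.079779
  -118.404·x + 2.886·y = 5798.528591
det = 1.080·2.886 − 23.144·-118.404 = 2743.459056
x = (-652.079779·2.886 − 23.144·5798.528591) / 2743.459056 = -49.602726
y = (1.080·5798.528591 − -652.079779·-118.404) / 2743.459056 = -25.860216

x=-49.603 y=-25.860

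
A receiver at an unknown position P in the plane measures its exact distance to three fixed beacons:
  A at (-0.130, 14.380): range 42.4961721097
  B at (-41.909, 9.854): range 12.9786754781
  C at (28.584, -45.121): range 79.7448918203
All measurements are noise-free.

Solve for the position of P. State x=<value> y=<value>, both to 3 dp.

x=-39.001 y=-2.795

eq1: (x + 0.130)² + (y − 14.380)² = 42.4961721097²
eq2: (x + 41.909)² + (y − 9.854)² = 12.9786754781²
eq3: (x − 28.584)² + (y + 45.121)² = 79.7448918203²
eq3−eq2, eq3−eq1 (x²,y² cancel):
  -140.986·x + 109.950·y = 5191.317654
  -57.428·x + 119.002·y = 1907.174730
det = -140.986·119.002 − 109.950·-57.428 = -10463.407372
x = (5191.317654·119.002 − 109.950·1907.174730) / -10463.407372 = -39.000997
y = (-140.986·1907.174730 − 5191.317654·-57.428) / -10463.407372 = -2.794697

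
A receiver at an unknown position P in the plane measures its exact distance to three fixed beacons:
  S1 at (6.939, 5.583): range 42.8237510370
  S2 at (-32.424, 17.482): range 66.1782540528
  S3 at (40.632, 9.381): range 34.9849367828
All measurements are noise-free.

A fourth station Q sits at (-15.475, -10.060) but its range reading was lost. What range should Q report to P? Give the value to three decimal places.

68.672

eq1: (x − 6.939)² + (y − 5.583)² = 42.8237510370²
eq2: (x + 32.424)² + (y − 17.482)² = 66.1782540528²
eq3: (x − 40.632)² + (y − 9.381)² = 34.9849367828²
eq3−eq2, eq3−eq1 (x²,y² cancel):
  -146.112·x + 16.202·y = -3537.641993
  -67.386·x − 7.596·y = -2269.570826
det = -146.112·-7.596 − 16.202·-67.386 = 2201.654724
x = (-3537.641993·-7.596 − 16.202·-2269.570826) / 2201.654724 = 28.907128
y = (-146.112·-2269.570826 − -3537.641993·-67.386) / 2201.654724 = 42.342693
|P − Q| = √((28.907128 − -15.475)² + (42.342693 − -10.060)²) = 68.671795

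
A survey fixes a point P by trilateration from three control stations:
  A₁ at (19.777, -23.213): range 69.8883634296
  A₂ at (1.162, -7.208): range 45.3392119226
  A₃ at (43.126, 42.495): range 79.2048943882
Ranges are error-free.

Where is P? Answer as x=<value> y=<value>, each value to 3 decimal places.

eq1: (x − 19.777)² + (y + 23.213)² = 69.8883634296²
eq2: (x − 1.162)² + (y + 7.208)² = 45.3392119226²
eq3: (x − 43.126)² + (y − 42.495)² = 79.2048943882²
eq3−eq1, eq3−eq2 (x²,y² cancel):
  -46.698·x − 131.416·y = -1346.671851
  -83.928·x − 99.406·y = 605.399764
det = -46.698·-99.406 − -131.416·-83.928 = -6387.420660
x = (-1346.671851·-99.406 − -131.416·605.399764) / -6387.420660 = -33.413562
y = (-46.698·605.399764 − -1346.671851·-83.928) / -6387.420660 = 22.120734

x=-33.414 y=22.121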